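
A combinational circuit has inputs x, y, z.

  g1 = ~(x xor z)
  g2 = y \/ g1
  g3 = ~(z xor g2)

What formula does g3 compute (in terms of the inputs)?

~(z xor (y \/ (~(x xor z))))

g1 = ~(x xor z)
g2 = y \/ g1 = y \/ (~(x xor z))
g3 = ~(z xor g2) = ~(z xor (y \/ (~(x xor z))))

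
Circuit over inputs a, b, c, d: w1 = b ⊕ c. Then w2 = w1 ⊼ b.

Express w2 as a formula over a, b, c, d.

w1 = b ⊕ c
w2 = w1 ⊼ b = (b ⊕ c) ⊼ b

(b ⊕ c) ⊼ b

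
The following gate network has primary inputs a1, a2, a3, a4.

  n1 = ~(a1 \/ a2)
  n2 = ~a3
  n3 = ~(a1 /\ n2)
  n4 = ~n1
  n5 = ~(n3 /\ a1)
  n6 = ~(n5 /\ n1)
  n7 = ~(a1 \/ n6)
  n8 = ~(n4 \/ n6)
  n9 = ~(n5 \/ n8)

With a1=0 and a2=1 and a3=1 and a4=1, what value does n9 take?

0

n1 = ~(0 \/ 1) = 0
n2 = ~1 = 0
n3 = ~(0 /\ 0) = 1
n4 = ~0 = 1
n5 = ~(1 /\ 0) = 1
n6 = ~(1 /\ 0) = 1
n8 = ~(1 \/ 1) = 0
n9 = ~(1 \/ 0) = 0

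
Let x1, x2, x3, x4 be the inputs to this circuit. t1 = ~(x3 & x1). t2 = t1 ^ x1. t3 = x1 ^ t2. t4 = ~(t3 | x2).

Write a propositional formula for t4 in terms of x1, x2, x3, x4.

t1 = ~(x3 & x1)
t2 = t1 ^ x1 = (~(x3 & x1)) ^ x1
t3 = x1 ^ t2 = x1 ^ ((~(x3 & x1)) ^ x1)
t4 = ~(t3 | x2) = ~((x1 ^ ((~(x3 & x1)) ^ x1)) | x2)

~((x1 ^ ((~(x3 & x1)) ^ x1)) | x2)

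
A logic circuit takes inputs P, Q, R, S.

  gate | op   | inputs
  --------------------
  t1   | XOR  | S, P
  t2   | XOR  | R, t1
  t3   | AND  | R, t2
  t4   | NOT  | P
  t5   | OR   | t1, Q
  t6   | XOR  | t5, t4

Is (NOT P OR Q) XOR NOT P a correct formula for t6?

t1 = S XOR P
t4 = NOT P
t5 = t1 OR Q = (S XOR P) OR Q
t6 = t5 XOR t4 = ((S XOR P) OR Q) XOR NOT P
At P=0, Q=0, R=0, S=0: circuit gives 1, formula gives 0.

No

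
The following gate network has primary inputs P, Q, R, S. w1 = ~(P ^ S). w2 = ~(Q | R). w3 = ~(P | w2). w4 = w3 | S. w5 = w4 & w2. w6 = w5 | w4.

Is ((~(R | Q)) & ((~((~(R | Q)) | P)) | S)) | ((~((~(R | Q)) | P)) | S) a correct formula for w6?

w2 = ~(Q | R)
w3 = ~(P | w2) = ~(P | (~(Q | R)))
w4 = w3 | S = (~(P | (~(Q | R)))) | S
w5 = w4 & w2 = ((~(P | (~(Q | R)))) | S) & (~(Q | R))
w6 = w5 | w4 = (((~(P | (~(Q | R)))) | S) & (~(Q | R))) | ((~(P | (~(Q | R)))) | S)
At P=0, Q=0, R=0, S=0: circuit gives 0, formula gives 0.
At P=0, Q=0, R=0, S=1: circuit gives 1, formula gives 1.
Agrees on all 16 inputs.

Yes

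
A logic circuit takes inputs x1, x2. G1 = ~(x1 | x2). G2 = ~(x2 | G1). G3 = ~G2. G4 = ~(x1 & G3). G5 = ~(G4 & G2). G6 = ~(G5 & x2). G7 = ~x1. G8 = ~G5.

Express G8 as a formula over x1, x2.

~(~((~(x1 & ~(~(x2 | (~(x1 | x2)))))) & (~(x2 | (~(x1 | x2))))))

G1 = ~(x1 | x2)
G2 = ~(x2 | G1) = ~(x2 | (~(x1 | x2)))
G3 = ~G2 = ~(~(x2 | (~(x1 | x2))))
G4 = ~(x1 & G3) = ~(x1 & ~(~(x2 | (~(x1 | x2)))))
G5 = ~(G4 & G2) = ~((~(x1 & ~(~(x2 | (~(x1 | x2)))))) & (~(x2 | (~(x1 | x2)))))
G8 = ~G5 = ~(~((~(x1 & ~(~(x2 | (~(x1 | x2)))))) & (~(x2 | (~(x1 | x2))))))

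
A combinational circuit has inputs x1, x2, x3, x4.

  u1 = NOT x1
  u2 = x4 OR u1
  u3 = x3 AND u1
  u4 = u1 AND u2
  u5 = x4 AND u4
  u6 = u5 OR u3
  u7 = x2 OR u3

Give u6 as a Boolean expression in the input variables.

u1 = NOT x1
u2 = x4 OR u1 = x4 OR NOT x1
u3 = x3 AND u1 = x3 AND NOT x1
u4 = u1 AND u2 = NOT x1 AND (x4 OR NOT x1)
u5 = x4 AND u4 = x4 AND (NOT x1 AND (x4 OR NOT x1))
u6 = u5 OR u3 = (x4 AND (NOT x1 AND (x4 OR NOT x1))) OR (x3 AND NOT x1)

(x4 AND (NOT x1 AND (x4 OR NOT x1))) OR (x3 AND NOT x1)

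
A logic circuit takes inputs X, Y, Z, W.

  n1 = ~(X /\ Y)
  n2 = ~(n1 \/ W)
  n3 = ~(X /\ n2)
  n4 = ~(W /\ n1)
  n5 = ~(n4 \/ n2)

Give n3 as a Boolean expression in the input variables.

~(X /\ (~((~(X /\ Y)) \/ W)))

n1 = ~(X /\ Y)
n2 = ~(n1 \/ W) = ~((~(X /\ Y)) \/ W)
n3 = ~(X /\ n2) = ~(X /\ (~((~(X /\ Y)) \/ W)))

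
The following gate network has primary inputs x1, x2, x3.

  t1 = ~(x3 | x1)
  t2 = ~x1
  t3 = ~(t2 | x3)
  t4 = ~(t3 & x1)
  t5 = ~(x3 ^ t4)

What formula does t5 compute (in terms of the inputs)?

~(x3 ^ (~((~(~x1 | x3)) & x1)))

t2 = ~x1
t3 = ~(t2 | x3) = ~(~x1 | x3)
t4 = ~(t3 & x1) = ~((~(~x1 | x3)) & x1)
t5 = ~(x3 ^ t4) = ~(x3 ^ (~((~(~x1 | x3)) & x1)))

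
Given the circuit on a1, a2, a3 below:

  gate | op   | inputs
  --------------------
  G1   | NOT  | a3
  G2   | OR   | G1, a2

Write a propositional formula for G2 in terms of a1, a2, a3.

NOT a3 OR a2

G1 = NOT a3
G2 = G1 OR a2 = NOT a3 OR a2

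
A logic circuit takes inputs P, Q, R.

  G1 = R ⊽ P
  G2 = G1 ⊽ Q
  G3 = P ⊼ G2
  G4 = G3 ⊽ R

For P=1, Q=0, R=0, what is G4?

G1 = 0 ⊽ 1 = 0
G2 = 0 ⊽ 0 = 1
G3 = 1 ⊼ 1 = 0
G4 = 0 ⊽ 0 = 1

1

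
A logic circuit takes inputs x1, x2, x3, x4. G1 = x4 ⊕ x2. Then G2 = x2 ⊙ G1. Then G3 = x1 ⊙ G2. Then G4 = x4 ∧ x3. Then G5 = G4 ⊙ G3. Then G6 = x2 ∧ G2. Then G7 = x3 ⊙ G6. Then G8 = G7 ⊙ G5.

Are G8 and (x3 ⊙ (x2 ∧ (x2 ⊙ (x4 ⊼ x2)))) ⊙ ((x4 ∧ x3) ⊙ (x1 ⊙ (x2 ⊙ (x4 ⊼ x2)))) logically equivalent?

No

G1 = x4 ⊕ x2
G2 = x2 ⊙ G1 = x2 ⊙ (x4 ⊕ x2)
G3 = x1 ⊙ G2 = x1 ⊙ (x2 ⊙ (x4 ⊕ x2))
G4 = x4 ∧ x3
G5 = G4 ⊙ G3 = (x4 ∧ x3) ⊙ (x1 ⊙ (x2 ⊙ (x4 ⊕ x2)))
G6 = x2 ∧ G2 = x2 ∧ (x2 ⊙ (x4 ⊕ x2))
G7 = x3 ⊙ G6 = x3 ⊙ (x2 ∧ (x2 ⊙ (x4 ⊕ x2)))
G8 = G7 ⊙ G5 = (x3 ⊙ (x2 ∧ (x2 ⊙ (x4 ⊕ x2)))) ⊙ ((x4 ∧ x3) ⊙ (x1 ⊙ (x2 ⊙ (x4 ⊕ x2))))
At x1=0, x2=0, x3=0, x4=0: circuit gives 1, formula gives 0.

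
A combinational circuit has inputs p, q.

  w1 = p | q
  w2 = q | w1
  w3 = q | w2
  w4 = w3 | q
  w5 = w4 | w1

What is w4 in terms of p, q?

(q | (q | (p | q))) | q

w1 = p | q
w2 = q | w1 = q | (p | q)
w3 = q | w2 = q | (q | (p | q))
w4 = w3 | q = (q | (q | (p | q))) | q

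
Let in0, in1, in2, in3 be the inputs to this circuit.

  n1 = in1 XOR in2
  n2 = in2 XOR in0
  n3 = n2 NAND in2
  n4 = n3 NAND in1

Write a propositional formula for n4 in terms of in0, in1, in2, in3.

n2 = in2 XOR in0
n3 = n2 NAND in2 = (in2 XOR in0) NAND in2
n4 = n3 NAND in1 = ((in2 XOR in0) NAND in2) NAND in1

((in2 XOR in0) NAND in2) NAND in1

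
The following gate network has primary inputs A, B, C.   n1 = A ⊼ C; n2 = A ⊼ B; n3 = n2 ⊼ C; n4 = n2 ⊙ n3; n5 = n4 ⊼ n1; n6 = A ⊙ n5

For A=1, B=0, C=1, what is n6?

1

n1 = 1 ⊼ 1 = 0
n2 = 1 ⊼ 0 = 1
n3 = 1 ⊼ 1 = 0
n4 = 1 ⊙ 0 = 0
n5 = 0 ⊼ 0 = 1
n6 = 1 ⊙ 1 = 1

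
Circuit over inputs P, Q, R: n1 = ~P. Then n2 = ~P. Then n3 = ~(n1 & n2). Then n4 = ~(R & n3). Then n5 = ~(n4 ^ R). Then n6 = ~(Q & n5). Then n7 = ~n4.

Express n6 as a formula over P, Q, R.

n1 = ~P
n2 = ~P
n3 = ~(n1 & n2) = ~(~P & ~P)
n4 = ~(R & n3) = ~(R & (~(~P & ~P)))
n5 = ~(n4 ^ R) = ~((~(R & (~(~P & ~P)))) ^ R)
n6 = ~(Q & n5) = ~(Q & (~((~(R & (~(~P & ~P)))) ^ R)))

~(Q & (~((~(R & (~(~P & ~P)))) ^ R)))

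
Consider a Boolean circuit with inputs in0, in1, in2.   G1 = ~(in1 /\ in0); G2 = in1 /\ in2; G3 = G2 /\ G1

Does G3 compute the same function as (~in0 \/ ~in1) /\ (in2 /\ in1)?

Yes

G1 = ~(in1 /\ in0)
G2 = in1 /\ in2
G3 = G2 /\ G1 = (in1 /\ in2) /\ (~(in1 /\ in0))
At in0=0, in1=0, in2=0: circuit gives 0, formula gives 0.
At in0=0, in1=1, in2=1: circuit gives 1, formula gives 1.
Agrees on all 8 inputs.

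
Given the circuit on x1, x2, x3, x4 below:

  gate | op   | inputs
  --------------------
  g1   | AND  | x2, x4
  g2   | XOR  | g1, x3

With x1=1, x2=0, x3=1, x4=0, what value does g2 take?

g1 = 0 AND 0 = 0
g2 = 0 XOR 1 = 1

1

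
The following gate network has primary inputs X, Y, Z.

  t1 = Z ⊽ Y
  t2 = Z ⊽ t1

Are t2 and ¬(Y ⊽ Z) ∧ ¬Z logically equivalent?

Yes

t1 = Z ⊽ Y
t2 = Z ⊽ t1 = Z ⊽ (Z ⊽ Y)
At X=0, Y=0, Z=0: circuit gives 0, formula gives 0.
At X=0, Y=1, Z=0: circuit gives 1, formula gives 1.
Agrees on all 8 inputs.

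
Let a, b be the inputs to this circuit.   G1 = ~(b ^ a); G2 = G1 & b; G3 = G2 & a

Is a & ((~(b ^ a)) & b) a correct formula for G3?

G1 = ~(b ^ a)
G2 = G1 & b = (~(b ^ a)) & b
G3 = G2 & a = ((~(b ^ a)) & b) & a
At a=0, b=0: circuit gives 0, formula gives 0.
At a=1, b=1: circuit gives 1, formula gives 1.
Agrees on all 4 inputs.

Yes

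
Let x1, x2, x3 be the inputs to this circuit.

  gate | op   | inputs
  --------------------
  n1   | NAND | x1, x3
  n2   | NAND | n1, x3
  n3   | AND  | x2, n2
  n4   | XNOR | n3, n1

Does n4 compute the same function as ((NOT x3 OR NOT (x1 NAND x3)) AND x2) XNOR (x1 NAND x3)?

n1 = x1 NAND x3
n2 = n1 NAND x3 = (x1 NAND x3) NAND x3
n3 = x2 AND n2 = x2 AND ((x1 NAND x3) NAND x3)
n4 = n3 XNOR n1 = (x2 AND ((x1 NAND x3) NAND x3)) XNOR (x1 NAND x3)
At x1=0, x2=0, x3=0: circuit gives 0, formula gives 0.
At x1=0, x2=1, x3=0: circuit gives 1, formula gives 1.
Agrees on all 8 inputs.

Yes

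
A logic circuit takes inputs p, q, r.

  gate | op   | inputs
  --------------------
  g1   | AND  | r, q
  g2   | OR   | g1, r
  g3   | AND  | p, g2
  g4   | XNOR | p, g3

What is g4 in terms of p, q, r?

p XNOR (p AND ((r AND q) OR r))

g1 = r AND q
g2 = g1 OR r = (r AND q) OR r
g3 = p AND g2 = p AND ((r AND q) OR r)
g4 = p XNOR g3 = p XNOR (p AND ((r AND q) OR r))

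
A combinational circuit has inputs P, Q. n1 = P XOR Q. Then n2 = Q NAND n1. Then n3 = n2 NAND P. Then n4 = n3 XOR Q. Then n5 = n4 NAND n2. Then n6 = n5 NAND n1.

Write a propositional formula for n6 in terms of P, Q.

n1 = P XOR Q
n2 = Q NAND n1 = Q NAND (P XOR Q)
n3 = n2 NAND P = (Q NAND (P XOR Q)) NAND P
n4 = n3 XOR Q = ((Q NAND (P XOR Q)) NAND P) XOR Q
n5 = n4 NAND n2 = (((Q NAND (P XOR Q)) NAND P) XOR Q) NAND (Q NAND (P XOR Q))
n6 = n5 NAND n1 = ((((Q NAND (P XOR Q)) NAND P) XOR Q) NAND (Q NAND (P XOR Q))) NAND (P XOR Q)

((((Q NAND (P XOR Q)) NAND P) XOR Q) NAND (Q NAND (P XOR Q))) NAND (P XOR Q)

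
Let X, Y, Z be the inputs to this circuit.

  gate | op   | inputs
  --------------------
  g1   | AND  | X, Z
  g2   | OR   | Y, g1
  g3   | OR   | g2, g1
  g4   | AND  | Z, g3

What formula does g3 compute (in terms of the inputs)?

(Y OR (X AND Z)) OR (X AND Z)

g1 = X AND Z
g2 = Y OR g1 = Y OR (X AND Z)
g3 = g2 OR g1 = (Y OR (X AND Z)) OR (X AND Z)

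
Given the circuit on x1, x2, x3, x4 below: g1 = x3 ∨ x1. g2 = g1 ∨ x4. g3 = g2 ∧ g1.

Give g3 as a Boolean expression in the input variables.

((x3 ∨ x1) ∨ x4) ∧ (x3 ∨ x1)

g1 = x3 ∨ x1
g2 = g1 ∨ x4 = (x3 ∨ x1) ∨ x4
g3 = g2 ∧ g1 = ((x3 ∨ x1) ∨ x4) ∧ (x3 ∨ x1)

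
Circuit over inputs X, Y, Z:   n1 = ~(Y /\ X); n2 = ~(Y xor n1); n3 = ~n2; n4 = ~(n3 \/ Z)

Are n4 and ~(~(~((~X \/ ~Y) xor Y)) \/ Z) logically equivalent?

Yes

n1 = ~(Y /\ X)
n2 = ~(Y xor n1) = ~(Y xor (~(Y /\ X)))
n3 = ~n2 = ~(~(Y xor (~(Y /\ X))))
n4 = ~(n3 \/ Z) = ~(~(~(Y xor (~(Y /\ X)))) \/ Z)
At X=0, Y=0, Z=0: circuit gives 0, formula gives 0.
At X=0, Y=1, Z=0: circuit gives 1, formula gives 1.
Agrees on all 8 inputs.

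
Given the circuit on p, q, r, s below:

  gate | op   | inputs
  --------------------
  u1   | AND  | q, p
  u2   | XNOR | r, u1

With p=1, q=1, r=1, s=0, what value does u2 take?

u1 = 1 AND 1 = 1
u2 = 1 XNOR 1 = 1

1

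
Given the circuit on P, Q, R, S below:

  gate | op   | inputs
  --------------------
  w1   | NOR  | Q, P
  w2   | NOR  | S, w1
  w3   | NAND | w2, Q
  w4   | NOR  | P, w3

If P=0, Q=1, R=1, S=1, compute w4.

w1 = 1 NOR 0 = 0
w2 = 1 NOR 0 = 0
w3 = 0 NAND 1 = 1
w4 = 0 NOR 1 = 0

0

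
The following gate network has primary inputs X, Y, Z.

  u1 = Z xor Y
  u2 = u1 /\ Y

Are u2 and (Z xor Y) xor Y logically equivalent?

No

u1 = Z xor Y
u2 = u1 /\ Y = (Z xor Y) /\ Y
At X=0, Y=0, Z=1: circuit gives 0, formula gives 1.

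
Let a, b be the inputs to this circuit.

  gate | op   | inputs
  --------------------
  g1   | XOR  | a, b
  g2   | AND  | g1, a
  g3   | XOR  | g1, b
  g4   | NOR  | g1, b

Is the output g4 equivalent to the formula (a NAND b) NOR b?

No

g1 = a XOR b
g4 = g1 NOR b = (a XOR b) NOR b
At a=0, b=0: circuit gives 1, formula gives 0.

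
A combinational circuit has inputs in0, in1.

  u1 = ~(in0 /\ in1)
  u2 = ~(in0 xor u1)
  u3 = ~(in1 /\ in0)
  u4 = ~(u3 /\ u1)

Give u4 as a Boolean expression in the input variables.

u1 = ~(in0 /\ in1)
u3 = ~(in1 /\ in0)
u4 = ~(u3 /\ u1) = ~((~(in1 /\ in0)) /\ (~(in0 /\ in1)))

~((~(in1 /\ in0)) /\ (~(in0 /\ in1)))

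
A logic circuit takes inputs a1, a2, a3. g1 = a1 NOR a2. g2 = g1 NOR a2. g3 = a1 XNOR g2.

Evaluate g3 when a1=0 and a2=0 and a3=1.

g1 = 0 NOR 0 = 1
g2 = 1 NOR 0 = 0
g3 = 0 XNOR 0 = 1

1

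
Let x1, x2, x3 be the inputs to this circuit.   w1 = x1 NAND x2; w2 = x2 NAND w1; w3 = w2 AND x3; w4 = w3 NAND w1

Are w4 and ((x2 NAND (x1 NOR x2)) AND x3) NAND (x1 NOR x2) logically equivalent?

w1 = x1 NAND x2
w2 = x2 NAND w1 = x2 NAND (x1 NAND x2)
w3 = w2 AND x3 = (x2 NAND (x1 NAND x2)) AND x3
w4 = w3 NAND w1 = ((x2 NAND (x1 NAND x2)) AND x3) NAND (x1 NAND x2)
At x1=1, x2=0, x3=1: circuit gives 0, formula gives 1.

No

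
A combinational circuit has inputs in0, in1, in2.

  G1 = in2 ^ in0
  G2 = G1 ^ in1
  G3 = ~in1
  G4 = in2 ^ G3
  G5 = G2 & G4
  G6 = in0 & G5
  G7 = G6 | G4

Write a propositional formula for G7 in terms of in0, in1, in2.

G1 = in2 ^ in0
G2 = G1 ^ in1 = (in2 ^ in0) ^ in1
G3 = ~in1
G4 = in2 ^ G3 = in2 ^ ~in1
G5 = G2 & G4 = ((in2 ^ in0) ^ in1) & (in2 ^ ~in1)
G6 = in0 & G5 = in0 & (((in2 ^ in0) ^ in1) & (in2 ^ ~in1))
G7 = G6 | G4 = (in0 & (((in2 ^ in0) ^ in1) & (in2 ^ ~in1))) | (in2 ^ ~in1)

(in0 & (((in2 ^ in0) ^ in1) & (in2 ^ ~in1))) | (in2 ^ ~in1)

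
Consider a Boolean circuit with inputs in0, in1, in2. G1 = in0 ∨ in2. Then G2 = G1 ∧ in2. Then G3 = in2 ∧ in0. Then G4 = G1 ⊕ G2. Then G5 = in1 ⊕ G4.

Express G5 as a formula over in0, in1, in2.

in1 ⊕ ((in0 ∨ in2) ⊕ ((in0 ∨ in2) ∧ in2))

G1 = in0 ∨ in2
G2 = G1 ∧ in2 = (in0 ∨ in2) ∧ in2
G4 = G1 ⊕ G2 = (in0 ∨ in2) ⊕ ((in0 ∨ in2) ∧ in2)
G5 = in1 ⊕ G4 = in1 ⊕ ((in0 ∨ in2) ⊕ ((in0 ∨ in2) ∧ in2))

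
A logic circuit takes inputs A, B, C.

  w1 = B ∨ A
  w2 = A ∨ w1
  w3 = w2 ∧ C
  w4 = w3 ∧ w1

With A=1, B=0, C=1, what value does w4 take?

1

w1 = 0 ∨ 1 = 1
w2 = 1 ∨ 1 = 1
w3 = 1 ∧ 1 = 1
w4 = 1 ∧ 1 = 1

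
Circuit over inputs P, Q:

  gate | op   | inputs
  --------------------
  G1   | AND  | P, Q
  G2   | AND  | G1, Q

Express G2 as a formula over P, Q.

G1 = P AND Q
G2 = G1 AND Q = (P AND Q) AND Q

(P AND Q) AND Q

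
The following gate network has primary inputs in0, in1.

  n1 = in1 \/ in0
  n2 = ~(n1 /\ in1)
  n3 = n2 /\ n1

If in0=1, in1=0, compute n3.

1

n1 = 0 \/ 1 = 1
n2 = ~(1 /\ 0) = 1
n3 = 1 /\ 1 = 1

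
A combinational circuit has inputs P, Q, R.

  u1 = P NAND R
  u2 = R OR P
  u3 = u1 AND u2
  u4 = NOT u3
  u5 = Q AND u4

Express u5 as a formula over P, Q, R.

Q AND NOT ((P NAND R) AND (R OR P))

u1 = P NAND R
u2 = R OR P
u3 = u1 AND u2 = (P NAND R) AND (R OR P)
u4 = NOT u3 = NOT ((P NAND R) AND (R OR P))
u5 = Q AND u4 = Q AND NOT ((P NAND R) AND (R OR P))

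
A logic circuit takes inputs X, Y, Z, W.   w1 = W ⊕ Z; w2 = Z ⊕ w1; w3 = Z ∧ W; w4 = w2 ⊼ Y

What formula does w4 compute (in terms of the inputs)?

(Z ⊕ (W ⊕ Z)) ⊼ Y

w1 = W ⊕ Z
w2 = Z ⊕ w1 = Z ⊕ (W ⊕ Z)
w4 = w2 ⊼ Y = (Z ⊕ (W ⊕ Z)) ⊼ Y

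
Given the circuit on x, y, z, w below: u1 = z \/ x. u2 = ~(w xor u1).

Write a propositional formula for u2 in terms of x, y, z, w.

~(w xor (z \/ x))

u1 = z \/ x
u2 = ~(w xor u1) = ~(w xor (z \/ x))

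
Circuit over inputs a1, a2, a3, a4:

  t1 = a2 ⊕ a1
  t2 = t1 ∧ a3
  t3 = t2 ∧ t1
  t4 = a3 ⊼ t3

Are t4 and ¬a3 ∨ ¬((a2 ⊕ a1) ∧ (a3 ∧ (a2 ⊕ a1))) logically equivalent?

t1 = a2 ⊕ a1
t2 = t1 ∧ a3 = (a2 ⊕ a1) ∧ a3
t3 = t2 ∧ t1 = ((a2 ⊕ a1) ∧ a3) ∧ (a2 ⊕ a1)
t4 = a3 ⊼ t3 = a3 ⊼ (((a2 ⊕ a1) ∧ a3) ∧ (a2 ⊕ a1))
At a1=0, a2=1, a3=1, a4=0: circuit gives 0, formula gives 0.
At a1=0, a2=0, a3=0, a4=0: circuit gives 1, formula gives 1.
Agrees on all 16 inputs.

Yes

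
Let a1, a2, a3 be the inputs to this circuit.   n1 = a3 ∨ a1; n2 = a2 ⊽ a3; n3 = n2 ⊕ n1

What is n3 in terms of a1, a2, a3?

n1 = a3 ∨ a1
n2 = a2 ⊽ a3
n3 = n2 ⊕ n1 = (a2 ⊽ a3) ⊕ (a3 ∨ a1)

(a2 ⊽ a3) ⊕ (a3 ∨ a1)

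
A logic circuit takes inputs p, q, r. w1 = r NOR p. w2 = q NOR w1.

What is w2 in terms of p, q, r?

w1 = r NOR p
w2 = q NOR w1 = q NOR (r NOR p)

q NOR (r NOR p)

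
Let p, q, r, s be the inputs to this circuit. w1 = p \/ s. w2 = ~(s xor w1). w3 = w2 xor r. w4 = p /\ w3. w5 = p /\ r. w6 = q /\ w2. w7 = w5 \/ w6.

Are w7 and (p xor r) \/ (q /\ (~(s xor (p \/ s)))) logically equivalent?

w1 = p \/ s
w2 = ~(s xor w1) = ~(s xor (p \/ s))
w5 = p /\ r
w6 = q /\ w2 = q /\ (~(s xor (p \/ s)))
w7 = w5 \/ w6 = (p /\ r) \/ (q /\ (~(s xor (p \/ s))))
At p=0, q=0, r=1, s=0: circuit gives 0, formula gives 1.

No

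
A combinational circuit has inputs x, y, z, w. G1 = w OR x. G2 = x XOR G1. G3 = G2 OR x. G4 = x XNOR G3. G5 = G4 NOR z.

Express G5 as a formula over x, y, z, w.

(x XNOR ((x XOR (w OR x)) OR x)) NOR z

G1 = w OR x
G2 = x XOR G1 = x XOR (w OR x)
G3 = G2 OR x = (x XOR (w OR x)) OR x
G4 = x XNOR G3 = x XNOR ((x XOR (w OR x)) OR x)
G5 = G4 NOR z = (x XNOR ((x XOR (w OR x)) OR x)) NOR z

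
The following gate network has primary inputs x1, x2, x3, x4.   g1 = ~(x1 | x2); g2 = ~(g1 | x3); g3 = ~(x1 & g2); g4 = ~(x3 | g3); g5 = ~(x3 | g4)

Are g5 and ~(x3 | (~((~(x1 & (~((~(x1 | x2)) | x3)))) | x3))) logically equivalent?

Yes

g1 = ~(x1 | x2)
g2 = ~(g1 | x3) = ~((~(x1 | x2)) | x3)
g3 = ~(x1 & g2) = ~(x1 & (~((~(x1 | x2)) | x3)))
g4 = ~(x3 | g3) = ~(x3 | (~(x1 & (~((~(x1 | x2)) | x3)))))
g5 = ~(x3 | g4) = ~(x3 | (~(x3 | (~(x1 & (~((~(x1 | x2)) | x3)))))))
At x1=0, x2=0, x3=1, x4=0: circuit gives 0, formula gives 0.
At x1=0, x2=0, x3=0, x4=0: circuit gives 1, formula gives 1.
Agrees on all 16 inputs.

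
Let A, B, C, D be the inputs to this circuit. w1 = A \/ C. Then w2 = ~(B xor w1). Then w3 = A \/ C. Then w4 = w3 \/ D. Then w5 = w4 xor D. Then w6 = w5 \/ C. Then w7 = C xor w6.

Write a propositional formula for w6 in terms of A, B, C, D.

(((A \/ C) \/ D) xor D) \/ C

w3 = A \/ C
w4 = w3 \/ D = (A \/ C) \/ D
w5 = w4 xor D = ((A \/ C) \/ D) xor D
w6 = w5 \/ C = (((A \/ C) \/ D) xor D) \/ C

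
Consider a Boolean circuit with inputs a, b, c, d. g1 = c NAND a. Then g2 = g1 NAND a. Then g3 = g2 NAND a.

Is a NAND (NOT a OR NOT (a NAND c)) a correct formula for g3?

Yes

g1 = c NAND a
g2 = g1 NAND a = (c NAND a) NAND a
g3 = g2 NAND a = ((c NAND a) NAND a) NAND a
At a=1, b=0, c=1, d=0: circuit gives 0, formula gives 0.
At a=0, b=0, c=0, d=0: circuit gives 1, formula gives 1.
Agrees on all 16 inputs.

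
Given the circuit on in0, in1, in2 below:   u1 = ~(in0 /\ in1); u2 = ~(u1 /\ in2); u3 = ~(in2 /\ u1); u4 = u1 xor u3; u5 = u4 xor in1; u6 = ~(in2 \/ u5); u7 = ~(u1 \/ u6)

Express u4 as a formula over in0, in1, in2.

(~(in0 /\ in1)) xor (~(in2 /\ (~(in0 /\ in1))))

u1 = ~(in0 /\ in1)
u3 = ~(in2 /\ u1) = ~(in2 /\ (~(in0 /\ in1)))
u4 = u1 xor u3 = (~(in0 /\ in1)) xor (~(in2 /\ (~(in0 /\ in1))))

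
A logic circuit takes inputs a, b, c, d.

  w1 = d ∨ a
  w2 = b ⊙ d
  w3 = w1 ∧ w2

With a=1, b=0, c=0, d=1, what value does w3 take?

0

w1 = 1 ∨ 1 = 1
w2 = 0 ⊙ 1 = 0
w3 = 1 ∧ 0 = 0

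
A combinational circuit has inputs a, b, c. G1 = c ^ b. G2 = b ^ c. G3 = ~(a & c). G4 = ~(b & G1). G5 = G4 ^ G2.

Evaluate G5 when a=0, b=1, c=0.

G1 = 0 ^ 1 = 1
G2 = 1 ^ 0 = 1
G4 = ~(1 & 1) = 0
G5 = 0 ^ 1 = 1

1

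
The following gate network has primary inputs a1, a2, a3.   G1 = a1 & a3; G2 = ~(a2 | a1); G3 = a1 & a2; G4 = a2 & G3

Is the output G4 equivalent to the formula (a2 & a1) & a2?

Yes

G3 = a1 & a2
G4 = a2 & G3 = a2 & (a1 & a2)
At a1=0, a2=0, a3=0: circuit gives 0, formula gives 0.
At a1=1, a2=1, a3=0: circuit gives 1, formula gives 1.
Agrees on all 8 inputs.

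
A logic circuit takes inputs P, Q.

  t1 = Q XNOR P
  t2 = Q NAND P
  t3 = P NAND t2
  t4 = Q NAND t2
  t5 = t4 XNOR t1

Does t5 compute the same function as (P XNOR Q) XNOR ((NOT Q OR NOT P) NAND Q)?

Yes

t1 = Q XNOR P
t2 = Q NAND P
t4 = Q NAND t2 = Q NAND (Q NAND P)
t5 = t4 XNOR t1 = (Q NAND (Q NAND P)) XNOR (Q XNOR P)
At P=1, Q=0: circuit gives 0, formula gives 0.
At P=0, Q=0: circuit gives 1, formula gives 1.
Agrees on all 4 inputs.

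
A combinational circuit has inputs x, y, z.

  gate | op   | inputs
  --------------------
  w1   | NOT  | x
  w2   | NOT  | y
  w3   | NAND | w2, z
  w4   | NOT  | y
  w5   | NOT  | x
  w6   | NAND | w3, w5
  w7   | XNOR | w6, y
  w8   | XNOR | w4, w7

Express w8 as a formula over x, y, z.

NOT y XNOR (((NOT y NAND z) NAND NOT x) XNOR y)

w2 = NOT y
w3 = w2 NAND z = NOT y NAND z
w4 = NOT y
w5 = NOT x
w6 = w3 NAND w5 = (NOT y NAND z) NAND NOT x
w7 = w6 XNOR y = ((NOT y NAND z) NAND NOT x) XNOR y
w8 = w4 XNOR w7 = NOT y XNOR (((NOT y NAND z) NAND NOT x) XNOR y)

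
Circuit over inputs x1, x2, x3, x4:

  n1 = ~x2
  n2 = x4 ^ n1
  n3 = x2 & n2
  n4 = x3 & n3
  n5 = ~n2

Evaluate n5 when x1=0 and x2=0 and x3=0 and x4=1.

n1 = ~0 = 1
n2 = 1 ^ 1 = 0
n5 = ~0 = 1

1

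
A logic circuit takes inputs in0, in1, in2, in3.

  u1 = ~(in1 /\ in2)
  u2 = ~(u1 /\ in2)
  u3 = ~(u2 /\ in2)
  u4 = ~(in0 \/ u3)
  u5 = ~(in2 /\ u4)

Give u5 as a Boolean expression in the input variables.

~(in2 /\ (~(in0 \/ (~((~((~(in1 /\ in2)) /\ in2)) /\ in2)))))

u1 = ~(in1 /\ in2)
u2 = ~(u1 /\ in2) = ~((~(in1 /\ in2)) /\ in2)
u3 = ~(u2 /\ in2) = ~((~((~(in1 /\ in2)) /\ in2)) /\ in2)
u4 = ~(in0 \/ u3) = ~(in0 \/ (~((~((~(in1 /\ in2)) /\ in2)) /\ in2)))
u5 = ~(in2 /\ u4) = ~(in2 /\ (~(in0 \/ (~((~((~(in1 /\ in2)) /\ in2)) /\ in2)))))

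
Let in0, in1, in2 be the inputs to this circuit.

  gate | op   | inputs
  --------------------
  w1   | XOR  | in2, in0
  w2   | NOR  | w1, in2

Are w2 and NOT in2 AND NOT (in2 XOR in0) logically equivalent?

w1 = in2 XOR in0
w2 = w1 NOR in2 = (in2 XOR in0) NOR in2
At in0=0, in1=0, in2=1: circuit gives 0, formula gives 0.
At in0=0, in1=0, in2=0: circuit gives 1, formula gives 1.
Agrees on all 8 inputs.

Yes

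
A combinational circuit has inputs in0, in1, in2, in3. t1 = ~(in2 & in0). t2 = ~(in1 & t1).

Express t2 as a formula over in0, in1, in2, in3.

t1 = ~(in2 & in0)
t2 = ~(in1 & t1) = ~(in1 & (~(in2 & in0)))

~(in1 & (~(in2 & in0)))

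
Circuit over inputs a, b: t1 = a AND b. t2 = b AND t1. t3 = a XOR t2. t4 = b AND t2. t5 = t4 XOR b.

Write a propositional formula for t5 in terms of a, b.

t1 = a AND b
t2 = b AND t1 = b AND (a AND b)
t4 = b AND t2 = b AND (b AND (a AND b))
t5 = t4 XOR b = (b AND (b AND (a AND b))) XOR b

(b AND (b AND (a AND b))) XOR b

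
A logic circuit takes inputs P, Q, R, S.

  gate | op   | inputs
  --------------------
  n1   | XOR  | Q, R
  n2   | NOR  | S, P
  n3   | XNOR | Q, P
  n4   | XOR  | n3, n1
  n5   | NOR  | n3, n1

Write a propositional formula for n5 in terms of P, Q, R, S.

n1 = Q XOR R
n3 = Q XNOR P
n5 = n3 NOR n1 = (Q XNOR P) NOR (Q XOR R)

(Q XNOR P) NOR (Q XOR R)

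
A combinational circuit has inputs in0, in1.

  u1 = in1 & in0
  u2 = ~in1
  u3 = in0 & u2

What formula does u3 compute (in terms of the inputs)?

in0 & ~in1

u2 = ~in1
u3 = in0 & u2 = in0 & ~in1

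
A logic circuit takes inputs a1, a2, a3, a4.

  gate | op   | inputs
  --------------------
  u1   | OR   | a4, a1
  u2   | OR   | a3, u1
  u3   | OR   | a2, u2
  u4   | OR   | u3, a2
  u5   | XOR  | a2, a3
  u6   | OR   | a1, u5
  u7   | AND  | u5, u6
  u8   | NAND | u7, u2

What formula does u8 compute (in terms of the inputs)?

((a2 XOR a3) AND (a1 OR (a2 XOR a3))) NAND (a3 OR (a4 OR a1))

u1 = a4 OR a1
u2 = a3 OR u1 = a3 OR (a4 OR a1)
u5 = a2 XOR a3
u6 = a1 OR u5 = a1 OR (a2 XOR a3)
u7 = u5 AND u6 = (a2 XOR a3) AND (a1 OR (a2 XOR a3))
u8 = u7 NAND u2 = ((a2 XOR a3) AND (a1 OR (a2 XOR a3))) NAND (a3 OR (a4 OR a1))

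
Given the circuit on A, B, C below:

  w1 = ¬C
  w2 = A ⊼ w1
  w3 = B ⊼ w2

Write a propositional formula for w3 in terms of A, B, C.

B ⊼ (A ⊼ ¬C)

w1 = ¬C
w2 = A ⊼ w1 = A ⊼ ¬C
w3 = B ⊼ w2 = B ⊼ (A ⊼ ¬C)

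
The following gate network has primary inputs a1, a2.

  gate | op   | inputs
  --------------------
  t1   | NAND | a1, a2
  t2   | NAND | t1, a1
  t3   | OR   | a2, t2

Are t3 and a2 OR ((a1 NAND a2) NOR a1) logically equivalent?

t1 = a1 NAND a2
t2 = t1 NAND a1 = (a1 NAND a2) NAND a1
t3 = a2 OR t2 = a2 OR ((a1 NAND a2) NAND a1)
At a1=0, a2=0: circuit gives 1, formula gives 0.

No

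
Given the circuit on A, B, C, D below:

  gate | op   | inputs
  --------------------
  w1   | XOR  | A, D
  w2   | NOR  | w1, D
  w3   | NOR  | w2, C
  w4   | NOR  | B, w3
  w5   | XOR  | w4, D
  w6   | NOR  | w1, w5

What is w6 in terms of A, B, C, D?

(A XOR D) NOR ((B NOR (((A XOR D) NOR D) NOR C)) XOR D)

w1 = A XOR D
w2 = w1 NOR D = (A XOR D) NOR D
w3 = w2 NOR C = ((A XOR D) NOR D) NOR C
w4 = B NOR w3 = B NOR (((A XOR D) NOR D) NOR C)
w5 = w4 XOR D = (B NOR (((A XOR D) NOR D) NOR C)) XOR D
w6 = w1 NOR w5 = (A XOR D) NOR ((B NOR (((A XOR D) NOR D) NOR C)) XOR D)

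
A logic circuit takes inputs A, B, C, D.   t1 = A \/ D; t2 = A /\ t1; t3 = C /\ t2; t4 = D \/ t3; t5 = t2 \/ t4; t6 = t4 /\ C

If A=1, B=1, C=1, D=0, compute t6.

t1 = 1 \/ 0 = 1
t2 = 1 /\ 1 = 1
t3 = 1 /\ 1 = 1
t4 = 0 \/ 1 = 1
t6 = 1 /\ 1 = 1

1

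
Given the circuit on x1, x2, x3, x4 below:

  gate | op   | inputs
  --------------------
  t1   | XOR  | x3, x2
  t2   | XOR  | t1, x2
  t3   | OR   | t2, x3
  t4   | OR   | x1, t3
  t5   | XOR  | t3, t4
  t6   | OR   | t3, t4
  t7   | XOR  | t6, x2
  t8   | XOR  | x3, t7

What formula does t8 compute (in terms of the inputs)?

t1 = x3 XOR x2
t2 = t1 XOR x2 = (x3 XOR x2) XOR x2
t3 = t2 OR x3 = ((x3 XOR x2) XOR x2) OR x3
t4 = x1 OR t3 = x1 OR (((x3 XOR x2) XOR x2) OR x3)
t6 = t3 OR t4 = (((x3 XOR x2) XOR x2) OR x3) OR (x1 OR (((x3 XOR x2) XOR x2) OR x3))
t7 = t6 XOR x2 = ((((x3 XOR x2) XOR x2) OR x3) OR (x1 OR (((x3 XOR x2) XOR x2) OR x3))) XOR x2
t8 = x3 XOR t7 = x3 XOR (((((x3 XOR x2) XOR x2) OR x3) OR (x1 OR (((x3 XOR x2) XOR x2) OR x3))) XOR x2)

x3 XOR (((((x3 XOR x2) XOR x2) OR x3) OR (x1 OR (((x3 XOR x2) XOR x2) OR x3))) XOR x2)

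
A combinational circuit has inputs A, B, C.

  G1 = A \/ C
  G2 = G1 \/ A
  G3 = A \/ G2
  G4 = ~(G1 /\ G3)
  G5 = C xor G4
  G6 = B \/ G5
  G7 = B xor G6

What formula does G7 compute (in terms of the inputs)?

G1 = A \/ C
G2 = G1 \/ A = (A \/ C) \/ A
G3 = A \/ G2 = A \/ ((A \/ C) \/ A)
G4 = ~(G1 /\ G3) = ~((A \/ C) /\ (A \/ ((A \/ C) \/ A)))
G5 = C xor G4 = C xor (~((A \/ C) /\ (A \/ ((A \/ C) \/ A))))
G6 = B \/ G5 = B \/ (C xor (~((A \/ C) /\ (A \/ ((A \/ C) \/ A)))))
G7 = B xor G6 = B xor (B \/ (C xor (~((A \/ C) /\ (A \/ ((A \/ C) \/ A))))))

B xor (B \/ (C xor (~((A \/ C) /\ (A \/ ((A \/ C) \/ A))))))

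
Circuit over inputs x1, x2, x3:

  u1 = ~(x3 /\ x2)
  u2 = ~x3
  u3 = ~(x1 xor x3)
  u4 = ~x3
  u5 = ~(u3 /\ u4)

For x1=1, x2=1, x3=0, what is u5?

u3 = ~(1 xor 0) = 0
u4 = ~0 = 1
u5 = ~(0 /\ 1) = 1

1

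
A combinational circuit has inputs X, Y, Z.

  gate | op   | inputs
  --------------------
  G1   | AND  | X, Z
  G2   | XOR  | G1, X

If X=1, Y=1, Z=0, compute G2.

G1 = 1 AND 0 = 0
G2 = 0 XOR 1 = 1

1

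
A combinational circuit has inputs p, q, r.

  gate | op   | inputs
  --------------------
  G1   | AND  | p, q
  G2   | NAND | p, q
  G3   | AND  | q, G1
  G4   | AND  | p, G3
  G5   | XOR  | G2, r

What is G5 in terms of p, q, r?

G2 = p NAND q
G5 = G2 XOR r = (p NAND q) XOR r

(p NAND q) XOR r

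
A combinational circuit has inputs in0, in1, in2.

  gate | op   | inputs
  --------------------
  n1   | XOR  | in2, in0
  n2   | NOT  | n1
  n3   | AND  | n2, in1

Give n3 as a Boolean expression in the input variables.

NOT (in2 XOR in0) AND in1

n1 = in2 XOR in0
n2 = NOT n1 = NOT (in2 XOR in0)
n3 = n2 AND in1 = NOT (in2 XOR in0) AND in1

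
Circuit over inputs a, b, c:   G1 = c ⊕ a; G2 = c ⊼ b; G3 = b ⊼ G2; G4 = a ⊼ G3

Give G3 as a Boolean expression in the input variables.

b ⊼ (c ⊼ b)

G2 = c ⊼ b
G3 = b ⊼ G2 = b ⊼ (c ⊼ b)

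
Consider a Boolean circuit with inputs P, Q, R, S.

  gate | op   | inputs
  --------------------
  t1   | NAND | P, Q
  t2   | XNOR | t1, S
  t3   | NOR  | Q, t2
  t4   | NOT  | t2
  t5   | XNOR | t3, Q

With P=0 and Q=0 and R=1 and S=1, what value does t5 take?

t1 = 0 NAND 0 = 1
t2 = 1 XNOR 1 = 1
t3 = 0 NOR 1 = 0
t5 = 0 XNOR 0 = 1

1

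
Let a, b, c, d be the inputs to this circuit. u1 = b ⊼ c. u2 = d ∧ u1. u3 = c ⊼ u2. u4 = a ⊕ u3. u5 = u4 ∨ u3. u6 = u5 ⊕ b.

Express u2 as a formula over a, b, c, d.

u1 = b ⊼ c
u2 = d ∧ u1 = d ∧ (b ⊼ c)

d ∧ (b ⊼ c)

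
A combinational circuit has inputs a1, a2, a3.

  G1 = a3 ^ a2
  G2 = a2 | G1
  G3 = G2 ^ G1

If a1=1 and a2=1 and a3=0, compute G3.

0

G1 = 0 ^ 1 = 1
G2 = 1 | 1 = 1
G3 = 1 ^ 1 = 0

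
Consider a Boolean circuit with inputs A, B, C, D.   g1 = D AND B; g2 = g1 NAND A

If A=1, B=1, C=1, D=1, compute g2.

g1 = 1 AND 1 = 1
g2 = 1 NAND 1 = 0

0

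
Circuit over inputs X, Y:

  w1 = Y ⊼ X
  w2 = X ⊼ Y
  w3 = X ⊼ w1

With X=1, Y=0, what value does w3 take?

w1 = 0 ⊼ 1 = 1
w3 = 1 ⊼ 1 = 0

0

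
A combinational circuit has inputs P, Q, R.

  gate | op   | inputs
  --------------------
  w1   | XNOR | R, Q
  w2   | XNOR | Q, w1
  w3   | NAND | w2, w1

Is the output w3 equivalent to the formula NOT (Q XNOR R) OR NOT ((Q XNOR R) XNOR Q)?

w1 = R XNOR Q
w2 = Q XNOR w1 = Q XNOR (R XNOR Q)
w3 = w2 NAND w1 = (Q XNOR (R XNOR Q)) NAND (R XNOR Q)
At P=0, Q=1, R=1: circuit gives 0, formula gives 0.
At P=0, Q=0, R=0: circuit gives 1, formula gives 1.
Agrees on all 8 inputs.

Yes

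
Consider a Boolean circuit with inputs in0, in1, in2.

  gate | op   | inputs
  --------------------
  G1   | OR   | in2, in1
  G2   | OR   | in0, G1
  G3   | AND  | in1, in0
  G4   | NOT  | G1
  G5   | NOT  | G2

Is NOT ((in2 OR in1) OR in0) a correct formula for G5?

G1 = in2 OR in1
G2 = in0 OR G1 = in0 OR (in2 OR in1)
G5 = NOT G2 = NOT (in0 OR (in2 OR in1))
At in0=0, in1=0, in2=1: circuit gives 0, formula gives 0.
At in0=0, in1=0, in2=0: circuit gives 1, formula gives 1.
Agrees on all 8 inputs.

Yes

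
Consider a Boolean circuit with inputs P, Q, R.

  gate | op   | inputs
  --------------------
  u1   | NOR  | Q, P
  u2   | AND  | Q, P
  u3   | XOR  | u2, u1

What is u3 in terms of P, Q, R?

u1 = Q NOR P
u2 = Q AND P
u3 = u2 XOR u1 = (Q AND P) XOR (Q NOR P)

(Q AND P) XOR (Q NOR P)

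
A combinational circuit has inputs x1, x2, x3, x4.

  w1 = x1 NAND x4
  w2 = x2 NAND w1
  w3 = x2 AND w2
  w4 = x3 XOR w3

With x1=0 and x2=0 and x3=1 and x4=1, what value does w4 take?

w1 = 0 NAND 1 = 1
w2 = 0 NAND 1 = 1
w3 = 0 AND 1 = 0
w4 = 1 XOR 0 = 1

1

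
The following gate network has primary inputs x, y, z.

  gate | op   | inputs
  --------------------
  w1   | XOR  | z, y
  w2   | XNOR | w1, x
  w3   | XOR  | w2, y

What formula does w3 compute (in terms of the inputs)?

((z XOR y) XNOR x) XOR y

w1 = z XOR y
w2 = w1 XNOR x = (z XOR y) XNOR x
w3 = w2 XOR y = ((z XOR y) XNOR x) XOR y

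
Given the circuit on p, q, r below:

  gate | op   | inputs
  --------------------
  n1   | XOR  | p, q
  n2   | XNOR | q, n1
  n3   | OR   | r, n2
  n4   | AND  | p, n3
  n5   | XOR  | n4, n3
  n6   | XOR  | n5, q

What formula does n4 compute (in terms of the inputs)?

p AND (r OR (q XNOR (p XOR q)))

n1 = p XOR q
n2 = q XNOR n1 = q XNOR (p XOR q)
n3 = r OR n2 = r OR (q XNOR (p XOR q))
n4 = p AND n3 = p AND (r OR (q XNOR (p XOR q)))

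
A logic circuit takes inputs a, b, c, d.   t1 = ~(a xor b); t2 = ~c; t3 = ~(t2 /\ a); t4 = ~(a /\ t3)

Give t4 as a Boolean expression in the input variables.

t2 = ~c
t3 = ~(t2 /\ a) = ~(~c /\ a)
t4 = ~(a /\ t3) = ~(a /\ (~(~c /\ a)))

~(a /\ (~(~c /\ a)))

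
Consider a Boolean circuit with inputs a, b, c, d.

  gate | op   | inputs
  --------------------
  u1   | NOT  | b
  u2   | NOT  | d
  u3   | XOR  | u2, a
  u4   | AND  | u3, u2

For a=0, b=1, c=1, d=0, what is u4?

u2 = NOT 0 = 1
u3 = 1 XOR 0 = 1
u4 = 1 AND 1 = 1

1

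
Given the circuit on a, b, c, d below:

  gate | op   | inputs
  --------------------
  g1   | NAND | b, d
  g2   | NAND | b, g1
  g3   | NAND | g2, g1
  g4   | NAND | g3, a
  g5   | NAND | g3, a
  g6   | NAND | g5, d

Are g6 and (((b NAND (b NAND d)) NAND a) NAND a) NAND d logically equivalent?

g1 = b NAND d
g2 = b NAND g1 = b NAND (b NAND d)
g3 = g2 NAND g1 = (b NAND (b NAND d)) NAND (b NAND d)
g5 = g3 NAND a = ((b NAND (b NAND d)) NAND (b NAND d)) NAND a
g6 = g5 NAND d = (((b NAND (b NAND d)) NAND (b NAND d)) NAND a) NAND d
At a=1, b=1, c=0, d=1: circuit gives 1, formula gives 0.

No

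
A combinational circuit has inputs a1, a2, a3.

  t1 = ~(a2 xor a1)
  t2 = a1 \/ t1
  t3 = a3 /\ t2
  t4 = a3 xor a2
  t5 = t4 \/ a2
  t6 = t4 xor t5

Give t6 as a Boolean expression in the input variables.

t4 = a3 xor a2
t5 = t4 \/ a2 = (a3 xor a2) \/ a2
t6 = t4 xor t5 = (a3 xor a2) xor ((a3 xor a2) \/ a2)

(a3 xor a2) xor ((a3 xor a2) \/ a2)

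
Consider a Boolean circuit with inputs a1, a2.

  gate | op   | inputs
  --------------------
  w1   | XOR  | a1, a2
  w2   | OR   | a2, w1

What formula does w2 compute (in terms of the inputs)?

w1 = a1 XOR a2
w2 = a2 OR w1 = a2 OR (a1 XOR a2)

a2 OR (a1 XOR a2)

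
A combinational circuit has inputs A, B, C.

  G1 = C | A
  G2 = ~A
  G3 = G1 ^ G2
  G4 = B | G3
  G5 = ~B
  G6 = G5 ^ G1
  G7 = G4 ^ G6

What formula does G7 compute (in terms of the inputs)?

G1 = C | A
G2 = ~A
G3 = G1 ^ G2 = (C | A) ^ ~A
G4 = B | G3 = B | ((C | A) ^ ~A)
G5 = ~B
G6 = G5 ^ G1 = ~B ^ (C | A)
G7 = G4 ^ G6 = (B | ((C | A) ^ ~A)) ^ (~B ^ (C | A))

(B | ((C | A) ^ ~A)) ^ (~B ^ (C | A))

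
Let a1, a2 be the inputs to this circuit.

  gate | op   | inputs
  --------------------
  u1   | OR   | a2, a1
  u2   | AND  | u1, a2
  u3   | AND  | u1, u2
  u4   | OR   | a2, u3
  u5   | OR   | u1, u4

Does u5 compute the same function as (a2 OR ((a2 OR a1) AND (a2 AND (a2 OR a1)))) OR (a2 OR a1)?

u1 = a2 OR a1
u2 = u1 AND a2 = (a2 OR a1) AND a2
u3 = u1 AND u2 = (a2 OR a1) AND ((a2 OR a1) AND a2)
u4 = a2 OR u3 = a2 OR ((a2 OR a1) AND ((a2 OR a1) AND a2))
u5 = u1 OR u4 = (a2 OR a1) OR (a2 OR ((a2 OR a1) AND ((a2 OR a1) AND a2)))
At a1=0, a2=0: circuit gives 0, formula gives 0.
At a1=0, a2=1: circuit gives 1, formula gives 1.
Agrees on all 4 inputs.

Yes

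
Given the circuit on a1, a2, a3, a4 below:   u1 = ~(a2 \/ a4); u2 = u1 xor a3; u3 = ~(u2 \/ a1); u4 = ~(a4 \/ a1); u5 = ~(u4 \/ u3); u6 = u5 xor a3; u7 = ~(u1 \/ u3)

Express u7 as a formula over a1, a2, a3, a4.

~((~(a2 \/ a4)) \/ (~(((~(a2 \/ a4)) xor a3) \/ a1)))

u1 = ~(a2 \/ a4)
u2 = u1 xor a3 = (~(a2 \/ a4)) xor a3
u3 = ~(u2 \/ a1) = ~(((~(a2 \/ a4)) xor a3) \/ a1)
u7 = ~(u1 \/ u3) = ~((~(a2 \/ a4)) \/ (~(((~(a2 \/ a4)) xor a3) \/ a1)))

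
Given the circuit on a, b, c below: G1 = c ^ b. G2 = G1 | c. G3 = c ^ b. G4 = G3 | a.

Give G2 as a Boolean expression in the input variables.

G1 = c ^ b
G2 = G1 | c = (c ^ b) | c

(c ^ b) | c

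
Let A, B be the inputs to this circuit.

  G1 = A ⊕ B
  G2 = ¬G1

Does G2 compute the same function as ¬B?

No

G1 = A ⊕ B
G2 = ¬G1 = ¬(A ⊕ B)
At A=1, B=0: circuit gives 0, formula gives 1.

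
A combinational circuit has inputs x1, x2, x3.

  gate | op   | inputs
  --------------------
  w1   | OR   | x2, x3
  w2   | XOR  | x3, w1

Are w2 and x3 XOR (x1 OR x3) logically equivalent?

No

w1 = x2 OR x3
w2 = x3 XOR w1 = x3 XOR (x2 OR x3)
At x1=0, x2=1, x3=0: circuit gives 1, formula gives 0.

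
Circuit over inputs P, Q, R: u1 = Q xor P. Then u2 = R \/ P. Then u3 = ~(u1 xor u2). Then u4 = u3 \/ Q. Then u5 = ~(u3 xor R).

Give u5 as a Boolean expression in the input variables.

~((~((Q xor P) xor (R \/ P))) xor R)

u1 = Q xor P
u2 = R \/ P
u3 = ~(u1 xor u2) = ~((Q xor P) xor (R \/ P))
u5 = ~(u3 xor R) = ~((~((Q xor P) xor (R \/ P))) xor R)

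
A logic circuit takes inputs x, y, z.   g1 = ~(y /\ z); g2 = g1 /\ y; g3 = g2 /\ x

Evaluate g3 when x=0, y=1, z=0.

0

g1 = ~(1 /\ 0) = 1
g2 = 1 /\ 1 = 1
g3 = 1 /\ 0 = 0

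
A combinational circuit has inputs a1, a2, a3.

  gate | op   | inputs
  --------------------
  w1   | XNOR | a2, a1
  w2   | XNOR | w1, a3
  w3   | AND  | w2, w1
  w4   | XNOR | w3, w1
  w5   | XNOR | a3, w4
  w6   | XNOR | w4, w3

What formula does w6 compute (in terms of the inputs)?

w1 = a2 XNOR a1
w2 = w1 XNOR a3 = (a2 XNOR a1) XNOR a3
w3 = w2 AND w1 = ((a2 XNOR a1) XNOR a3) AND (a2 XNOR a1)
w4 = w3 XNOR w1 = (((a2 XNOR a1) XNOR a3) AND (a2 XNOR a1)) XNOR (a2 XNOR a1)
w6 = w4 XNOR w3 = ((((a2 XNOR a1) XNOR a3) AND (a2 XNOR a1)) XNOR (a2 XNOR a1)) XNOR (((a2 XNOR a1) XNOR a3) AND (a2 XNOR a1))

((((a2 XNOR a1) XNOR a3) AND (a2 XNOR a1)) XNOR (a2 XNOR a1)) XNOR (((a2 XNOR a1) XNOR a3) AND (a2 XNOR a1))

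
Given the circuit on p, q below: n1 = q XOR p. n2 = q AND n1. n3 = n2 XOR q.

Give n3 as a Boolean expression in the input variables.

n1 = q XOR p
n2 = q AND n1 = q AND (q XOR p)
n3 = n2 XOR q = (q AND (q XOR p)) XOR q

(q AND (q XOR p)) XOR q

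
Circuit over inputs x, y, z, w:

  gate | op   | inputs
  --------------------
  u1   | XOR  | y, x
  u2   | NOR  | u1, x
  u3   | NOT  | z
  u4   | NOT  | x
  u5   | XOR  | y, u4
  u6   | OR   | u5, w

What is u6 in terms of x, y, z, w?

u4 = NOT x
u5 = y XOR u4 = y XOR NOT x
u6 = u5 OR w = (y XOR NOT x) OR w

(y XOR NOT x) OR w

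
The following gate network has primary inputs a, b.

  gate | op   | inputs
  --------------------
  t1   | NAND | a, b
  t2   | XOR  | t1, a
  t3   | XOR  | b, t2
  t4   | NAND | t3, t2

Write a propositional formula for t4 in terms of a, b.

(b XOR ((a NAND b) XOR a)) NAND ((a NAND b) XOR a)

t1 = a NAND b
t2 = t1 XOR a = (a NAND b) XOR a
t3 = b XOR t2 = b XOR ((a NAND b) XOR a)
t4 = t3 NAND t2 = (b XOR ((a NAND b) XOR a)) NAND ((a NAND b) XOR a)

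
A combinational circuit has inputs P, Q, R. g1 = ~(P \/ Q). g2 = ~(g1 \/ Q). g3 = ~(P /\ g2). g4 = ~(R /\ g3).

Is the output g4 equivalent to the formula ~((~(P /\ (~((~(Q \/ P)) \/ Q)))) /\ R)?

g1 = ~(P \/ Q)
g2 = ~(g1 \/ Q) = ~((~(P \/ Q)) \/ Q)
g3 = ~(P /\ g2) = ~(P /\ (~((~(P \/ Q)) \/ Q)))
g4 = ~(R /\ g3) = ~(R /\ (~(P /\ (~((~(P \/ Q)) \/ Q)))))
At P=0, Q=0, R=1: circuit gives 0, formula gives 0.
At P=0, Q=0, R=0: circuit gives 1, formula gives 1.
Agrees on all 8 inputs.

Yes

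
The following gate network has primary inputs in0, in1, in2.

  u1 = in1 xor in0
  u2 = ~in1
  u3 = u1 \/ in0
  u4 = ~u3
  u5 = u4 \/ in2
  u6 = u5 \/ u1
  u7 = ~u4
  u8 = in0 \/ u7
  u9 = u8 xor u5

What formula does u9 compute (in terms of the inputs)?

u1 = in1 xor in0
u3 = u1 \/ in0 = (in1 xor in0) \/ in0
u4 = ~u3 = ~((in1 xor in0) \/ in0)
u5 = u4 \/ in2 = ~((in1 xor in0) \/ in0) \/ in2
u7 = ~u4 = ~~((in1 xor in0) \/ in0)
u8 = in0 \/ u7 = in0 \/ ~~((in1 xor in0) \/ in0)
u9 = u8 xor u5 = (in0 \/ ~~((in1 xor in0) \/ in0)) xor (~((in1 xor in0) \/ in0) \/ in2)

(in0 \/ ~~((in1 xor in0) \/ in0)) xor (~((in1 xor in0) \/ in0) \/ in2)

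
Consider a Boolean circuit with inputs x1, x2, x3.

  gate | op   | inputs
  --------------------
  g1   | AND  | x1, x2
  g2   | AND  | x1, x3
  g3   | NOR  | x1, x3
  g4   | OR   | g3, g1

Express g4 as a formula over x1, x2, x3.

(x1 NOR x3) OR (x1 AND x2)

g1 = x1 AND x2
g3 = x1 NOR x3
g4 = g3 OR g1 = (x1 NOR x3) OR (x1 AND x2)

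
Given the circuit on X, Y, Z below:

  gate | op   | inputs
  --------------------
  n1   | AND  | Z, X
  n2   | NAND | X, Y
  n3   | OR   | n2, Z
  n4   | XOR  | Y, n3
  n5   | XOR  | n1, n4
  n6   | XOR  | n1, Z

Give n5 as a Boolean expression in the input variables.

n1 = Z AND X
n2 = X NAND Y
n3 = n2 OR Z = (X NAND Y) OR Z
n4 = Y XOR n3 = Y XOR ((X NAND Y) OR Z)
n5 = n1 XOR n4 = (Z AND X) XOR (Y XOR ((X NAND Y) OR Z))

(Z AND X) XOR (Y XOR ((X NAND Y) OR Z))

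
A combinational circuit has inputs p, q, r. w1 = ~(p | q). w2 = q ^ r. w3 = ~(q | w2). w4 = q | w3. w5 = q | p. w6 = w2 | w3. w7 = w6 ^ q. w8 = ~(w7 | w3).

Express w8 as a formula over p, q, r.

w2 = q ^ r
w3 = ~(q | w2) = ~(q | (q ^ r))
w6 = w2 | w3 = (q ^ r) | (~(q | (q ^ r)))
w7 = w6 ^ q = ((q ^ r) | (~(q | (q ^ r)))) ^ q
w8 = ~(w7 | w3) = ~((((q ^ r) | (~(q | (q ^ r)))) ^ q) | (~(q | (q ^ r))))

~((((q ^ r) | (~(q | (q ^ r)))) ^ q) | (~(q | (q ^ r))))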